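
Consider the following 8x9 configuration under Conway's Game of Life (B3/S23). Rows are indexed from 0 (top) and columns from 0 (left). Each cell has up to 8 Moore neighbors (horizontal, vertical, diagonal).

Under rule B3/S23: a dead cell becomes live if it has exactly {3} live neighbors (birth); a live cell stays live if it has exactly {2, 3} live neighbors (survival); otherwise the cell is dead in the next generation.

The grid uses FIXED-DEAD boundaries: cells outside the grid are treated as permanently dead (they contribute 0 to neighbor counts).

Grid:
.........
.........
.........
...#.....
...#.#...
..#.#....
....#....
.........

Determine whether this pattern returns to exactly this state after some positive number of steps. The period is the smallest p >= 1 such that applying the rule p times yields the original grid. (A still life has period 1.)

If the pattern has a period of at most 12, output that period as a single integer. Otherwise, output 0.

Answer: 2

Derivation:
Simulating and comparing each generation to the original:
Gen 0 (original, given above): 6 live cells
Gen 1: 6 live cells, differs from original
Gen 2: 6 live cells, MATCHES original -> period = 2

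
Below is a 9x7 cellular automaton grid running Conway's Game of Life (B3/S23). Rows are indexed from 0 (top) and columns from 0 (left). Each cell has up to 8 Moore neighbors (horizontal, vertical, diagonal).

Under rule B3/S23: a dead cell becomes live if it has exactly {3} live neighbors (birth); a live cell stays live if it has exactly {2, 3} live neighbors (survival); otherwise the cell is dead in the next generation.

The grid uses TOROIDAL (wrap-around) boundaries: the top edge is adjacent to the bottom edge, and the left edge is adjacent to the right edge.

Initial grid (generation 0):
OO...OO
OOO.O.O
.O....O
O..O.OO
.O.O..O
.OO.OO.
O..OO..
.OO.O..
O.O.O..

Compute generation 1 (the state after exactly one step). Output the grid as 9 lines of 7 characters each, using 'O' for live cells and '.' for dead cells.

Answer: ....O..
..O....
...OO..
.O..OO.
.O.O...
.O...OO
O......
O.O.OO.
..O.O..

Derivation:
Simulating step by step:
Generation 0 (given above): 31 live cells
Generation 1: 19 live cells
(generation 1 grid is the final answer)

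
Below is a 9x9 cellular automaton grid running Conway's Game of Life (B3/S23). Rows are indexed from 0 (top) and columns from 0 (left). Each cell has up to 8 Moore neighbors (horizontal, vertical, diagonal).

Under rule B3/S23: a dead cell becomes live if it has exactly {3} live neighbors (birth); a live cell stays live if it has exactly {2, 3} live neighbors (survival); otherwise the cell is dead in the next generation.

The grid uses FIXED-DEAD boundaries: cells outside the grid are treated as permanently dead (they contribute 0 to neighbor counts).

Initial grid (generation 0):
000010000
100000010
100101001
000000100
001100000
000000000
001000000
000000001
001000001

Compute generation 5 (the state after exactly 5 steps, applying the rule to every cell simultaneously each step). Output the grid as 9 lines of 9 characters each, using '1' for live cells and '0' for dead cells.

Simulating step by step:
Generation 0 (given above): 14 live cells
Generation 1: 8 live cells
000000000
000010000
000000110
001110000
000000000
001100000
000000000
000000000
000000000
Generation 2: 4 live cells
000000000
000000000
000011000
000100000
000010000
000000000
000000000
000000000
000000000
Generation 3: 3 live cells
000000000
000000000
000010000
000101000
000000000
000000000
000000000
000000000
000000000
Generation 4: 2 live cells
000000000
000000000
000010000
000010000
000000000
000000000
000000000
000000000
000000000
Generation 5: 0 live cells
(generation 5 grid is the final answer)

Answer: 000000000
000000000
000000000
000000000
000000000
000000000
000000000
000000000
000000000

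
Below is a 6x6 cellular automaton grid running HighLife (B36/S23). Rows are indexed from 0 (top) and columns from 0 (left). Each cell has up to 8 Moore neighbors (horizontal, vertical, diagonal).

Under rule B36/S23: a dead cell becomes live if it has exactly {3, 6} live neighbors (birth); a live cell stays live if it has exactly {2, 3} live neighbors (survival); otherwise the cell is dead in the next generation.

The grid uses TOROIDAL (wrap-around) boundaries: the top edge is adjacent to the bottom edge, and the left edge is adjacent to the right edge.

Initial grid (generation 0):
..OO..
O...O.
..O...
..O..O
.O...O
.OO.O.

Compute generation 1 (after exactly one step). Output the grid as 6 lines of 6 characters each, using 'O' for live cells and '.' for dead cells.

Answer: ..O.OO
.OO...
.O.O.O
OOO...
.O.OOO
OO..O.

Derivation:
Simulating step by step:
Generation 0 (given above): 12 live cells
Generation 1: 18 live cells
(generation 1 grid is the final answer)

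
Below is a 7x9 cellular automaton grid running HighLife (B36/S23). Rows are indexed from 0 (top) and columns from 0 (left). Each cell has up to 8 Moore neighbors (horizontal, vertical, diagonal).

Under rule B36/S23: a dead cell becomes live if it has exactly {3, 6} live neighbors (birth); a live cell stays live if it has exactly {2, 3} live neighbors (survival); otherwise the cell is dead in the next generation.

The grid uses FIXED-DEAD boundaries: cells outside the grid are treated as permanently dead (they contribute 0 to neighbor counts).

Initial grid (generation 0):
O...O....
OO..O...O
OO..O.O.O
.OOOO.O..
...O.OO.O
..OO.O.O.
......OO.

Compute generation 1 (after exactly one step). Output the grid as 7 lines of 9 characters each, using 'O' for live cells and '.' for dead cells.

Simulating step by step:
Generation 0 (given above): 26 live cells
Generation 1: 20 live cells
(generation 1 grid is the final answer)

Answer: OO.......
...OO..O.
....O....
OO...OO..
.OO.O....
..OO.OO.O
......OO.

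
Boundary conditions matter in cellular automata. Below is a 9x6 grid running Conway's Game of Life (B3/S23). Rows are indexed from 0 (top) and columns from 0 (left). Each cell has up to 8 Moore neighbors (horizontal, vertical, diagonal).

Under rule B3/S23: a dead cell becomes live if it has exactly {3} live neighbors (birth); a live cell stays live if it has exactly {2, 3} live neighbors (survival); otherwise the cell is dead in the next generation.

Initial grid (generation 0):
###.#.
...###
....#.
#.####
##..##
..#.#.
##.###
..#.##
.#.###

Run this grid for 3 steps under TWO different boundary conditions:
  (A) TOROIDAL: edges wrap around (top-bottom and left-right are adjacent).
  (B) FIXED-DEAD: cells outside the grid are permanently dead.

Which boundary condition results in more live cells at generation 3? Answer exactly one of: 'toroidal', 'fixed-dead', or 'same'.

Answer: fixed-dead

Derivation:
Under TOROIDAL boundary, generation 3:
#.#...
#....#
#.##..
.##...
......
......
......
......
.#....
Population = 10

Under FIXED-DEAD boundary, generation 3:
..##.#
.#...#
...##.
......
......
......
##....
.##...
......
Population = 11

Comparison: toroidal=10, fixed-dead=11 -> fixed-dead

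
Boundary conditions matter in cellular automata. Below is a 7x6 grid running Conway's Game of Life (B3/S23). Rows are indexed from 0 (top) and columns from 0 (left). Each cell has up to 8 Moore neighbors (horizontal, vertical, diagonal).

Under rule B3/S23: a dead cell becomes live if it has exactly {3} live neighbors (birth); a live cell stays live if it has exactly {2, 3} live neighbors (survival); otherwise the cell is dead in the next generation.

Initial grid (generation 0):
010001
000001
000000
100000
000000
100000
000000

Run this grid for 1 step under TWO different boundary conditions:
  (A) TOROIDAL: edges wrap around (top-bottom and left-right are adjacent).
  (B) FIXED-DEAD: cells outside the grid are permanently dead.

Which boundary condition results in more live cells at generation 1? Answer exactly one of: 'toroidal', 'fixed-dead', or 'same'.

Under TOROIDAL boundary, generation 1:
100000
100000
000000
000000
000000
000000
100000
Population = 3

Under FIXED-DEAD boundary, generation 1:
000000
000000
000000
000000
000000
000000
000000
Population = 0

Comparison: toroidal=3, fixed-dead=0 -> toroidal

Answer: toroidal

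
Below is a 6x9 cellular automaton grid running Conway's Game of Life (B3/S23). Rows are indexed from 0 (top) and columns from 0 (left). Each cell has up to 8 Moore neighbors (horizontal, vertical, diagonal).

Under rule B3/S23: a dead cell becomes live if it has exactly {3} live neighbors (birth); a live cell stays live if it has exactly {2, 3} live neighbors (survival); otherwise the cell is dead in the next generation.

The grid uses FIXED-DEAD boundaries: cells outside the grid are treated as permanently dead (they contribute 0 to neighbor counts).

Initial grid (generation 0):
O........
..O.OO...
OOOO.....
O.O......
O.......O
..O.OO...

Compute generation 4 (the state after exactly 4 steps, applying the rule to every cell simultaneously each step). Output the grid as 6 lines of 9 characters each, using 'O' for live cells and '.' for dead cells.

Answer: ..O......
.OOO.....
.OO.O....
...OOO...
.........
.........

Derivation:
Simulating step by step:
Generation 0 (given above): 15 live cells
Generation 1: 9 live cells
.........
O.O.O....
O...O....
O.OO.....
...O.....
.........
Generation 2: 11 live cells
.........
.O.O.....
O.O.O....
.OOOO....
..OO.....
.........
Generation 3: 8 live cells
.........
.OOO.....
O...O....
....O....
.O..O....
.........
Generation 4: 10 live cells
(generation 4 grid is the final answer)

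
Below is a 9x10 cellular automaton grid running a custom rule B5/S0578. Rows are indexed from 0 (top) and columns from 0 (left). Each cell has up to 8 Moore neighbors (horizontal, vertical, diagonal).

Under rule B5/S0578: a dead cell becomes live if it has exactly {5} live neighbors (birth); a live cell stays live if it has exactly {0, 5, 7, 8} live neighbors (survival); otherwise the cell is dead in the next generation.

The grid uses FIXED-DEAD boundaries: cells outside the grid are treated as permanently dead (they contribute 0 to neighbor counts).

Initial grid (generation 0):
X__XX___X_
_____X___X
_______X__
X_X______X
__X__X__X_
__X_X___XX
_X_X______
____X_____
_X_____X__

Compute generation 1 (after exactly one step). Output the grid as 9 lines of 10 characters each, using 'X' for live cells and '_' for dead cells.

Answer: X_________
__________
_______X__
X_________
__________
__________
__________
__________
_X_____X__

Derivation:
Simulating step by step:
Generation 0 (given above): 22 live cells
Generation 1: 5 live cells
(generation 1 grid is the final answer)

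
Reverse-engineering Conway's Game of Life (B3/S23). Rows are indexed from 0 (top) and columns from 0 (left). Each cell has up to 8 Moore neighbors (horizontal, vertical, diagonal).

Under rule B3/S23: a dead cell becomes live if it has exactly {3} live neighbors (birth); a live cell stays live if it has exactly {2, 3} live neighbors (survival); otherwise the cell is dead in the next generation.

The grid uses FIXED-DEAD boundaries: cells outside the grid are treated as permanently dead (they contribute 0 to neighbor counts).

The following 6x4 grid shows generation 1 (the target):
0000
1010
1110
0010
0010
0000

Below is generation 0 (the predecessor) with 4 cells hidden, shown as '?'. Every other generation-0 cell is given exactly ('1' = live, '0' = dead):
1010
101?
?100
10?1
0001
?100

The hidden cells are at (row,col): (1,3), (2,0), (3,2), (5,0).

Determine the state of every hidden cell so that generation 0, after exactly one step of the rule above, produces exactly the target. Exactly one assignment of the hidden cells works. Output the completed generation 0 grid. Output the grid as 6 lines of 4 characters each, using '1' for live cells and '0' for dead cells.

Answer: 1010
1010
0100
1001
0001
0100

Derivation:
Hidden generation-0 cells (in order): (1,3), (2,0), (3,2), (5,0).
A hidden cell only influences target cells in its own 3x3 neighborhood. Try each of the 2^4 = 16 assignments, step the completed generation 0 forward once under B3/S23, and compare with the target:
  (1,3)=0 (2,0)=0 (3,2)=0 (5,0)=0 -> step reproduces the target at every cell -> ACCEPT
  (1,3)=0 (2,0)=0 (3,2)=0 (5,0)=1 -> step gives (4,0)='1' but target has '0' -> reject
  (1,3)=0 (2,0)=0 (3,2)=1 (5,0)=0 -> step gives (2,1)='0' but target has '1' -> reject
  (1,3)=0 (2,0)=0 (3,2)=1 (5,0)=1 -> step gives (2,1)='0' but target has '1' -> reject
  (1,3)=0 (2,0)=1 (3,2)=0 (5,0)=0 -> step gives (2,1)='0' but target has '1' -> reject
  (1,3)=0 (2,0)=1 (3,2)=0 (5,0)=1 -> step gives (2,1)='0' but target has '1' -> reject
  (1,3)=0 (2,0)=1 (3,2)=1 (5,0)=0 -> step gives (2,1)='0' but target has '1' -> reject
  (1,3)=0 (2,0)=1 (3,2)=1 (5,0)=1 -> step gives (2,1)='0' but target has '1' -> reject
  (1,3)=1 (2,0)=0 (3,2)=0 (5,0)=0 -> step gives (0,2)='1' but target has '0' -> reject
  (1,3)=1 (2,0)=0 (3,2)=0 (5,0)=1 -> step gives (0,2)='1' but target has '0' -> reject
  (1,3)=1 (2,0)=0 (3,2)=1 (5,0)=0 -> step gives (0,2)='1' but target has '0' -> reject
  (1,3)=1 (2,0)=0 (3,2)=1 (5,0)=1 -> step gives (0,2)='1' but target has '0' -> reject
  (1,3)=1 (2,0)=1 (3,2)=0 (5,0)=0 -> step gives (0,2)='1' but target has '0' -> reject
  (1,3)=1 (2,0)=1 (3,2)=0 (5,0)=1 -> step gives (0,2)='1' but target has '0' -> reject
  (1,3)=1 (2,0)=1 (3,2)=1 (5,0)=0 -> step gives (0,2)='1' but target has '0' -> reject
  (1,3)=1 (2,0)=1 (3,2)=1 (5,0)=1 -> step gives (0,2)='1' but target has '0' -> reject
Unique solution: (1,3)=dead, (2,0)=dead, (3,2)=dead, (5,0)=dead.
Check: live-neighbor counts of every cell in the completed generation 0:
1412
2522
3332
1231
2231
1021
Applying B3/S23 to generation 0 with these counts gives:
0000
1010
1110
0010
0010
0000
which matches the target exactly.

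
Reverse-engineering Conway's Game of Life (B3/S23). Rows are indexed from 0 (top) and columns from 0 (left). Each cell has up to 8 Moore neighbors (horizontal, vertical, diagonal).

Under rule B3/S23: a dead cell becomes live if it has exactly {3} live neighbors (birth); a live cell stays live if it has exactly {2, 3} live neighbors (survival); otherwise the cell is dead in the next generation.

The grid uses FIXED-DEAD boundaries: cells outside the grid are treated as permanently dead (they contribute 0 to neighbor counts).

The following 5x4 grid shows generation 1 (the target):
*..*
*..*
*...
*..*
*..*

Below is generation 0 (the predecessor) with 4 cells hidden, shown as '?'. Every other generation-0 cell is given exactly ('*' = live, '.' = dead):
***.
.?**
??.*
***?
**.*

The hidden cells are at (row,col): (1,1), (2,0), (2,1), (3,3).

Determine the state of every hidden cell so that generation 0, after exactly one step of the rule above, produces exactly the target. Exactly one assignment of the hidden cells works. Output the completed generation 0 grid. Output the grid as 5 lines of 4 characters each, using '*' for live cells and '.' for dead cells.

Answer: ***.
.***
...*
****
**.*

Derivation:
Hidden generation-0 cells (in order): (1,1), (2,0), (2,1), (3,3).
A hidden cell only influences target cells in its own 3x3 neighborhood. Try each of the 2^4 = 16 assignments, step the completed generation 0 forward once under B3/S23, and compare with the target:
  (1,1)=. (2,0)=. (2,1)=. (3,3)=. -> step gives (0,0)='.' but target has '*' -> reject
  (1,1)=. (2,0)=. (2,1)=. (3,3)=* -> step gives (0,0)='.' but target has '*' -> reject
  (1,1)=. (2,0)=. (2,1)=* (3,3)=. -> step gives (0,0)='.' but target has '*' -> reject
  (1,1)=. (2,0)=. (2,1)=* (3,3)=* -> step gives (0,0)='.' but target has '*' -> reject
  (1,1)=. (2,0)=* (2,1)=. (3,3)=. -> step gives (0,0)='.' but target has '*' -> reject
  (1,1)=. (2,0)=* (2,1)=. (3,3)=* -> step gives (0,0)='.' but target has '*' -> reject
  (1,1)=. (2,0)=* (2,1)=* (3,3)=. -> step gives (0,0)='.' but target has '*' -> reject
  (1,1)=. (2,0)=* (2,1)=* (3,3)=* -> step gives (0,0)='.' but target has '*' -> reject
  (1,1)=* (2,0)=. (2,1)=. (3,3)=. -> step gives (2,3)='*' but target has '.' -> reject
  (1,1)=* (2,0)=. (2,1)=. (3,3)=* -> step reproduces the target at every cell -> ACCEPT
  (1,1)=* (2,0)=. (2,1)=* (3,3)=. -> step gives (1,0)='.' but target has '*' -> reject
  (1,1)=* (2,0)=. (2,1)=* (3,3)=* -> step gives (1,0)='.' but target has '*' -> reject
  (1,1)=* (2,0)=* (2,1)=. (3,3)=. -> step gives (1,0)='.' but target has '*' -> reject
  (1,1)=* (2,0)=* (2,1)=. (3,3)=* -> step gives (1,0)='.' but target has '*' -> reject
  (1,1)=* (2,0)=* (2,1)=* (3,3)=. -> step gives (1,0)='.' but target has '*' -> reject
  (1,1)=* (2,0)=* (2,1)=* (3,3)=* -> step gives (1,0)='.' but target has '*' -> reject
Unique solution: (1,1)=live, (2,0)=dead, (2,1)=dead, (3,3)=live.
Check: live-neighbor counts of every cell in the completed generation 0:
2443
3453
3574
3453
3452
Applying B3/S23 to generation 0 with these counts gives:
*..*
*..*
*...
*..*
*..*
which matches the target exactly.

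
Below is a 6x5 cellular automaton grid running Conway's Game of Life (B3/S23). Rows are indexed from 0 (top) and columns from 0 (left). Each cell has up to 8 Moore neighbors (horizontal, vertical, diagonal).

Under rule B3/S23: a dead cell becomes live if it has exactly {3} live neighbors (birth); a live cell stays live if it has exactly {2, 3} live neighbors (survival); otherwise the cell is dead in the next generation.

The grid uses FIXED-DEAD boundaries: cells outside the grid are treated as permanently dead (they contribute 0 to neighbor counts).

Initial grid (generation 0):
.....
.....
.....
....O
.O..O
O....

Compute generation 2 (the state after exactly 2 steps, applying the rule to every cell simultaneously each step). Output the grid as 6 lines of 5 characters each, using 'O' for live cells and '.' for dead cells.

Answer: .....
.....
.....
.....
.....
.....

Derivation:
Simulating step by step:
Generation 0 (given above): 4 live cells
Generation 1: 0 live cells
.....
.....
.....
.....
.....
.....
Generation 2: 0 live cells
(generation 2 grid is the final answer)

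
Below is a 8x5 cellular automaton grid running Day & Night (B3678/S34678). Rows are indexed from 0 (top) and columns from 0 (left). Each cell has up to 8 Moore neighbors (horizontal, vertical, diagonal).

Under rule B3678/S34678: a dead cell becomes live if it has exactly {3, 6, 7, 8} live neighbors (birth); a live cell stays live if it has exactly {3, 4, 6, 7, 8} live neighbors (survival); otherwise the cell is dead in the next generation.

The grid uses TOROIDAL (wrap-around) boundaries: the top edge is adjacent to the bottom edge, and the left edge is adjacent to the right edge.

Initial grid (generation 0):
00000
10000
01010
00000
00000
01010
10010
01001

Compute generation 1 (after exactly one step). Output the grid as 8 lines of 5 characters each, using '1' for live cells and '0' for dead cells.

Simulating step by step:
Generation 0 (given above): 9 live cells
Generation 1: 6 live cells
(generation 1 grid is the final answer)

Answer: 10000
00000
00000
00000
00000
00101
11000
10000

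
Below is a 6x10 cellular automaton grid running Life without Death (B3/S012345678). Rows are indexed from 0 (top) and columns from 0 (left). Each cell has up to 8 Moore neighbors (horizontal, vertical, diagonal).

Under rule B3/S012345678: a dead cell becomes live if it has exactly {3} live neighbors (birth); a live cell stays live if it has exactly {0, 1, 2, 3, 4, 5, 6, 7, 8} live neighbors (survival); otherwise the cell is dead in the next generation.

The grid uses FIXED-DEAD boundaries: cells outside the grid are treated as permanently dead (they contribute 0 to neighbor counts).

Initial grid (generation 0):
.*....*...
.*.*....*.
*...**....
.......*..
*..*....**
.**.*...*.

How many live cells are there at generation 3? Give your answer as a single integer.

Answer: 45

Derivation:
Simulating step by step:
Generation 0 (given above): 17 live cells
Generation 1: 29 live cells
.**...*...
******..*.
*...**....
....*..**.
****...***
.****...**
Generation 2: 44 live cells
***.***...
*******.*.
*.*.*****.
*.*.******
****...***
*****..***
Generation 3: 45 live cells
***.****..
*******.*.
*.*.*****.
*.*.******
****...***
*****..***
Population at generation 3: 45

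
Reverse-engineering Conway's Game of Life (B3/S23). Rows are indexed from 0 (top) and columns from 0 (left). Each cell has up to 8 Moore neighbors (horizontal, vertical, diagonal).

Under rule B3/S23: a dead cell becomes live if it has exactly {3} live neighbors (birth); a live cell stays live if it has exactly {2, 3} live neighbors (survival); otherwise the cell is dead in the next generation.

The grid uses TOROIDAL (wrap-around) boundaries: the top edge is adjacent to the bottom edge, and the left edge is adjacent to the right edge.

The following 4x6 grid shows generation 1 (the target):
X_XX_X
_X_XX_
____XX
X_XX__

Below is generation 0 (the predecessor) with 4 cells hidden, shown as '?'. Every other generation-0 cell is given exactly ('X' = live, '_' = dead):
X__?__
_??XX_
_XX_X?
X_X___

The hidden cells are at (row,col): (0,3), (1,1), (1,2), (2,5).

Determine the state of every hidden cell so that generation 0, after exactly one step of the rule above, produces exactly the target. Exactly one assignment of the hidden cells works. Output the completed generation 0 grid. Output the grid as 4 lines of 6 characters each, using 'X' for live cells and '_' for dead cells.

Hidden generation-0 cells (in order): (0,3), (1,1), (1,2), (2,5).
A hidden cell only influences target cells in its own 3x3 neighborhood. Try each of the 2^4 = 16 assignments, step the completed generation 0 forward once under B3/S23, and compare with the target:
  (0,3)=_ (1,1)=_ (1,2)=_ (2,5)=_ -> step gives (0,0)='_' but target has 'X' -> reject
  (0,3)=_ (1,1)=_ (1,2)=_ (2,5)=X -> step gives (0,0)='_' but target has 'X' -> reject
  (0,3)=_ (1,1)=_ (1,2)=X (2,5)=_ -> step gives (0,0)='_' but target has 'X' -> reject
  (0,3)=_ (1,1)=_ (1,2)=X (2,5)=X -> step gives (0,0)='_' but target has 'X' -> reject
  (0,3)=_ (1,1)=X (1,2)=_ (2,5)=_ -> step gives (1,0)='X' but target has '_' -> reject
  (0,3)=_ (1,1)=X (1,2)=_ (2,5)=X -> step reproduces the target at every cell -> ACCEPT
  (0,3)=_ (1,1)=X (1,2)=X (2,5)=_ -> step gives (0,2)='_' but target has 'X' -> reject
  (0,3)=_ (1,1)=X (1,2)=X (2,5)=X -> step gives (0,2)='_' but target has 'X' -> reject
  (0,3)=X (1,1)=_ (1,2)=_ (2,5)=_ -> step gives (0,0)='_' but target has 'X' -> reject
  (0,3)=X (1,1)=_ (1,2)=_ (2,5)=X -> step gives (0,0)='_' but target has 'X' -> reject
  (0,3)=X (1,1)=_ (1,2)=X (2,5)=_ -> step gives (0,0)='_' but target has 'X' -> reject
  (0,3)=X (1,1)=_ (1,2)=X (2,5)=X -> step gives (0,0)='_' but target has 'X' -> reject
  (0,3)=X (1,1)=X (1,2)=_ (2,5)=_ -> step gives (0,2)='_' but target has 'X' -> reject
  (0,3)=X (1,1)=X (1,2)=_ (2,5)=X -> step gives (0,2)='_' but target has 'X' -> reject
  (0,3)=X (1,1)=X (1,2)=X (2,5)=_ -> step gives (0,2)='_' but target has 'X' -> reject
  (0,3)=X (1,1)=X (1,2)=X (2,5)=X -> step gives (0,2)='_' but target has 'X' -> reject
Unique solution: (0,3)=dead, (1,1)=live, (1,2)=dead, (2,5)=live.
Check: live-neighbor counts of every cell in the completed generation 0:
243323
434334
444533
352324
Applying B3/S23 to generation 0 with these counts gives:
X_XX_X
_X_XX_
____XX
X_XX__
which matches the target exactly.

Answer: X_____
_X_XX_
_XX_XX
X_X___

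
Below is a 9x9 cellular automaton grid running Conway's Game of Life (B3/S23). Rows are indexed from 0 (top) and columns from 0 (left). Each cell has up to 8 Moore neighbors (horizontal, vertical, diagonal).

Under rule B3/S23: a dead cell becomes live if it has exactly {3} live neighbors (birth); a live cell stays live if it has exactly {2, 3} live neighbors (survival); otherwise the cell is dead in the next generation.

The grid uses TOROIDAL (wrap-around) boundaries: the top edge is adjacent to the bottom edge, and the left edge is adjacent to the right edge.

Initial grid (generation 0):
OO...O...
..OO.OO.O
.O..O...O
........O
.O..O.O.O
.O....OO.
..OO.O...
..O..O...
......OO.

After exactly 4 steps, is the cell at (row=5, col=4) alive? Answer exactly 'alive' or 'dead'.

Simulating step by step:
Generation 0 (given above): 26 live cells
Generation 1: 40 live cells
OOO.OO..O
..OO.OOOO
..OOOO..O
.....O..O
.....OO.O
OO.OO.OO.
.OOOOO...
..OOOO...
.O...OO..
Generation 2: 14 live cells
........O
.........
O.O.....O
O..O....O
........O
OO.....OO
O........
.........
......O..
Generation 3: 12 live cells
.........
O.......O
OO......O
.O.....O.
.O.......
.O.....O.
OO.......
.........
.........
Generation 4: 14 live cells
.........
.O......O
.O.....O.
.OO.....O
OOO......
.OO......
OO.......
.........
.........

Cell (5,4) at generation 4: 0 -> dead

Answer: dead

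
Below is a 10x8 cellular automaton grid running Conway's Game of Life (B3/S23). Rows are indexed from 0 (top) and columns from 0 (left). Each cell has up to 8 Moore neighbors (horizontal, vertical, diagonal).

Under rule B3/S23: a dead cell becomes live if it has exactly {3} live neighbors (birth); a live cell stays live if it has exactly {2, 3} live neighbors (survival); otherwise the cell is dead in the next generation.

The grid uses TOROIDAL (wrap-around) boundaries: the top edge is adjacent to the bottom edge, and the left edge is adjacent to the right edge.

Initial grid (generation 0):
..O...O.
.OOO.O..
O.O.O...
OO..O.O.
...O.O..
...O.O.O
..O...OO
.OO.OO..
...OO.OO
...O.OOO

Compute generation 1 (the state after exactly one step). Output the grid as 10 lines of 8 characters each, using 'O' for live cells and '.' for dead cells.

Simulating step by step:
Generation 0 (given above): 33 live cells
Generation 1: 33 live cells
(generation 1 grid is the final answer)

Answer: .O.....O
....OO..
O...O..O
OOO.O..O
O.OO.O.O
..OO.O.O
OOO....O
OOO.O...
O......O
..OO....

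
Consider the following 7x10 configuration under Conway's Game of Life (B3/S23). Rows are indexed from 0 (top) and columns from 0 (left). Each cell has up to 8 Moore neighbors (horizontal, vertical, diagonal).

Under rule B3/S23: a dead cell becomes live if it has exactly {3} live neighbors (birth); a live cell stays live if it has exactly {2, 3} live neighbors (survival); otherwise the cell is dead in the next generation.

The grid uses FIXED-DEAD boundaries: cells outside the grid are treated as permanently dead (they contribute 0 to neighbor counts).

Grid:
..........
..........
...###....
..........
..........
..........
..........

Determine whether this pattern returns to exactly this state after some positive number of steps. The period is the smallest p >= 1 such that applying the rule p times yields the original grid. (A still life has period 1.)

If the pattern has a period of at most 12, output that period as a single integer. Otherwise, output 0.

Simulating and comparing each generation to the original:
Gen 0 (original, given above): 3 live cells
Gen 1: 3 live cells, differs from original
Gen 2: 3 live cells, MATCHES original -> period = 2

Answer: 2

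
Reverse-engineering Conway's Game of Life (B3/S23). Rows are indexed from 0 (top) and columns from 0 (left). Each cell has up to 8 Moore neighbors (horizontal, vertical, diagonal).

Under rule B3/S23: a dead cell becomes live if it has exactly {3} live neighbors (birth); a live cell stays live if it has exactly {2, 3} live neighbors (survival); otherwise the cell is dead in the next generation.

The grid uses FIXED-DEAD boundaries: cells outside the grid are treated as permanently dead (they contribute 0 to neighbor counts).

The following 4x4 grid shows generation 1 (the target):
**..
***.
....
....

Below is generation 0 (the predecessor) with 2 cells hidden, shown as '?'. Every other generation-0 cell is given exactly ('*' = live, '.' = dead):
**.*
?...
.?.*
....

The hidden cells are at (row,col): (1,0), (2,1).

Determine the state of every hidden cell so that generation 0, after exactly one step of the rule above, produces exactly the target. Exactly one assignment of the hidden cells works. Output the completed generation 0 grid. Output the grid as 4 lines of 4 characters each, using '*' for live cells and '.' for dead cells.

Hidden generation-0 cells (in order): (1,0), (2,1).
A hidden cell only influences target cells in its own 3x3 neighborhood. Try each of the 2^2 = 4 assignments, step the completed generation 0 forward once under B3/S23, and compare with the target:
  (1,0)=. (2,1)=. -> step gives (0,0)='.' but target has '*' -> reject
  (1,0)=. (2,1)=* -> step gives (0,0)='.' but target has '*' -> reject
  (1,0)=* (2,1)=. -> step reproduces the target at every cell -> ACCEPT
  (1,0)=* (2,1)=* -> step gives (1,1)='.' but target has '*' -> reject
Unique solution: (1,0)=live, (2,1)=dead.
Check: live-neighbor counts of every cell in the completed generation 0:
2220
2332
1110
0011
Applying B3/S23 to generation 0 with these counts gives:
**..
***.
....
....
which matches the target exactly.

Answer: **.*
*...
...*
....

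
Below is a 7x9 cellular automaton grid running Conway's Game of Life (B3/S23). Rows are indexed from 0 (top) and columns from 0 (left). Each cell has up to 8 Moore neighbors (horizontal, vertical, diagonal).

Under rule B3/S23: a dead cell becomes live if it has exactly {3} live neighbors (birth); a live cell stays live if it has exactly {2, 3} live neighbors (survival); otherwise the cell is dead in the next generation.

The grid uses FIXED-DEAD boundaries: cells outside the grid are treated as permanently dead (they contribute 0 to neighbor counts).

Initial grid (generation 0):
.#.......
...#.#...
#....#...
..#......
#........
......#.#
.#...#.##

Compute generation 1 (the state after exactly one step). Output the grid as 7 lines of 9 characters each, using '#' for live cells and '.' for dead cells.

Simulating step by step:
Generation 0 (given above): 13 live cells
Generation 1: 8 live cells
(generation 1 grid is the final answer)

Answer: .........
....#....
....#....
.#.......
.........
......#.#
......###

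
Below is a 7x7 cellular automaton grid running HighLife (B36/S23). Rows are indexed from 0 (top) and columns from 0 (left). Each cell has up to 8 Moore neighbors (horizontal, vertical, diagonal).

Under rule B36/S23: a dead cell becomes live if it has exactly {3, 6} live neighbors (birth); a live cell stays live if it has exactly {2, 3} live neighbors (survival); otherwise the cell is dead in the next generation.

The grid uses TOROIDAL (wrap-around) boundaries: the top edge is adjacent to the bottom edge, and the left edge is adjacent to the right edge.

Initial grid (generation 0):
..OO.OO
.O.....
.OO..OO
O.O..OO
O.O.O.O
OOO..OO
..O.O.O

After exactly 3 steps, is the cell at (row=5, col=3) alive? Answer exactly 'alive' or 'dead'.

Simulating step by step:
Generation 0 (given above): 25 live cells
Generation 1: 22 live cells
OOOOOOO
.O.OO..
..O..O.
.OO.O..
..O.OO.
..O.O..
....OO.
Generation 2: 14 live cells
OO....O
..O....
.....O.
.OO.O..
..OOOO.
.......
O..O...
Generation 3: 20 live cells
OOO...O
OO....O
.OOO...
.OO....
.OO.OO.
..O....
OO....O

Cell (5,3) at generation 3: 0 -> dead

Answer: dead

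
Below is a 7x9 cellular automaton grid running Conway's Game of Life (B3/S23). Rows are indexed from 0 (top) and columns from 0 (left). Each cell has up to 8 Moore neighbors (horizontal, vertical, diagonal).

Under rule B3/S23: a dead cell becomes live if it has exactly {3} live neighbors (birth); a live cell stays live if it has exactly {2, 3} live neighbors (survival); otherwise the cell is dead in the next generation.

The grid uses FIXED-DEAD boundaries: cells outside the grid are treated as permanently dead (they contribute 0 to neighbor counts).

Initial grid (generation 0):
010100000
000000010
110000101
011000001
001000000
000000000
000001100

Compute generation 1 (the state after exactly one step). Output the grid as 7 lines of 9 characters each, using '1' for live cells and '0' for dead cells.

Answer: 000000000
111000010
111000001
101000010
011000000
000000000
000000000

Derivation:
Simulating step by step:
Generation 0 (given above): 13 live cells
Generation 1: 13 live cells
(generation 1 grid is the final answer)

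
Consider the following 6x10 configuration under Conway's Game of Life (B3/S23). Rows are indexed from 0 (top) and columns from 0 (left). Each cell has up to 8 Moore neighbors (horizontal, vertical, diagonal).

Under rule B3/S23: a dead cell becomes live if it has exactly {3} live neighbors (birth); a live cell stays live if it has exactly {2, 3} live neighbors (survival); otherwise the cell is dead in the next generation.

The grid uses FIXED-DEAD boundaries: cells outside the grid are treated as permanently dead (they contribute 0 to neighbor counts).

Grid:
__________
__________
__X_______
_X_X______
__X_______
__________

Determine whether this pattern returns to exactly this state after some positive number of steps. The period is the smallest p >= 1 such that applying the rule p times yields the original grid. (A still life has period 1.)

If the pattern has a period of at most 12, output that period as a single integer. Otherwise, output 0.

Simulating and comparing each generation to the original:
Gen 0 (original, given above): 4 live cells
Gen 1: 4 live cells, MATCHES original -> period = 1

Answer: 1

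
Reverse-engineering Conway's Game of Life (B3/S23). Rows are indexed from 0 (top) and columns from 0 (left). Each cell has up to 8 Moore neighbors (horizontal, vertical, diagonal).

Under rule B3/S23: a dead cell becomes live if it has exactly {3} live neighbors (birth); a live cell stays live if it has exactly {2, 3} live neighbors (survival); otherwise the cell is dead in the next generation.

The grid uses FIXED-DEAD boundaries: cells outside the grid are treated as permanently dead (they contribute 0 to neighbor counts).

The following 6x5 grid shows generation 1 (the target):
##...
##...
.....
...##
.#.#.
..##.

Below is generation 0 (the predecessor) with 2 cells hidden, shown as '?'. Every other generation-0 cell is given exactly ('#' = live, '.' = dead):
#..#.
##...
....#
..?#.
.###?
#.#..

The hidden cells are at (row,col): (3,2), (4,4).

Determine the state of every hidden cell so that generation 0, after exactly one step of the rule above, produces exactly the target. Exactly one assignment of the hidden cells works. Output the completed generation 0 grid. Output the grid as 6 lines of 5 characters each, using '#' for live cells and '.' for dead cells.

Answer: #..#.
##...
....#
...#.
.###.
#.#..

Derivation:
Hidden generation-0 cells (in order): (3,2), (4,4).
A hidden cell only influences target cells in its own 3x3 neighborhood. Try each of the 2^2 = 4 assignments, step the completed generation 0 forward once under B3/S23, and compare with the target:
  (3,2)=. (4,4)=. -> step reproduces the target at every cell -> ACCEPT
  (3,2)=. (4,4)=# -> step gives (3,3)='.' but target has '#' -> reject
  (3,2)=# (4,4)=. -> step gives (2,1)='#' but target has '.' -> reject
  (3,2)=# (4,4)=# -> step gives (2,1)='#' but target has '.' -> reject
Unique solution: (3,2)=dead, (4,4)=dead.
Check: live-neighbor counts of every cell in the completed generation 0:
23201
22222
22221
12433
23432
14331
Applying B3/S23 to generation 0 with these counts gives:
##...
##...
.....
...##
.#.#.
..##.
which matches the target exactly.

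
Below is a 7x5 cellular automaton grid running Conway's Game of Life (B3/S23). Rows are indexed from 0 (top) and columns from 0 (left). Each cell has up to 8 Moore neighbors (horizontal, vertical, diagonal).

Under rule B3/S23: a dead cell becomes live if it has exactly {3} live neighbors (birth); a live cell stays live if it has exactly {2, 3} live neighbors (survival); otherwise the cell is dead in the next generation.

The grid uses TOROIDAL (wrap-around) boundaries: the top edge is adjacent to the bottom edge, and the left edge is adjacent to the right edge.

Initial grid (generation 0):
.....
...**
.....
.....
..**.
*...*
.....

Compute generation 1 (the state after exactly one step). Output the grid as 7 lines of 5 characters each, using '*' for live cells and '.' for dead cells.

Answer: .....
.....
.....
.....
...**
...**
.....

Derivation:
Simulating step by step:
Generation 0 (given above): 6 live cells
Generation 1: 4 live cells
(generation 1 grid is the final answer)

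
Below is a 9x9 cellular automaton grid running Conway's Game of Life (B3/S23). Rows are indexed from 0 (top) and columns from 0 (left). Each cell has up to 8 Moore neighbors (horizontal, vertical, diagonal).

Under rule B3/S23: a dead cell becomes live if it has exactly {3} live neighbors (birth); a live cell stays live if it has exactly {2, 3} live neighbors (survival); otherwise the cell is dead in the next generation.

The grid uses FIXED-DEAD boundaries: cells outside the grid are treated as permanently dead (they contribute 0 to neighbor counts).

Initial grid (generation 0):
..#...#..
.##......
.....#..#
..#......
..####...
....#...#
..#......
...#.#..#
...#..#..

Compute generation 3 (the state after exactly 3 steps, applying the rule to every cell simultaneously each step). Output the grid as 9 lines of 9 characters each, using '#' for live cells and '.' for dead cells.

Answer: .##......
.#.#.....
..##.....
.##.##...
.##..#...
.##......
.........
.........
.........

Derivation:
Simulating step by step:
Generation 0 (given above): 19 live cells
Generation 1: 20 live cells
.##......
.##......
.##......
..#..#...
..#.##...
..#.##...
...##....
..###....
....#....
Generation 2: 15 live cells
.##......
#..#.....
...#.....
..#.##...
.##...#..
..#......
.........
..#..#...
....#....
Generation 3: 15 live cells
(generation 3 grid is the final answer)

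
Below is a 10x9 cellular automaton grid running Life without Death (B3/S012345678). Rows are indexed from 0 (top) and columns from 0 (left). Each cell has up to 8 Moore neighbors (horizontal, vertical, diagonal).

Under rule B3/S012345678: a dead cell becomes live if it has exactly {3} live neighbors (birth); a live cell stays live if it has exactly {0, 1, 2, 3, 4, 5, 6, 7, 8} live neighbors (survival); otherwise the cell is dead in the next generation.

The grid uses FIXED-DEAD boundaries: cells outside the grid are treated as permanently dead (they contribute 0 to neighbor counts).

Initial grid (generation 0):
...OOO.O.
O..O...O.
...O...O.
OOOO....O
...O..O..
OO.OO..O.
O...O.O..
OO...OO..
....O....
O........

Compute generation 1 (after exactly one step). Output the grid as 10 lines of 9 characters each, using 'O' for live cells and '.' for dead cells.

Simulating step by step:
Generation 0 (given above): 30 live cells
Generation 1: 48 live cells
(generation 1 grid is the final answer)

Answer: ...OOOOO.
O.OO...OO
O..OO..OO
OOOOO..OO
...O..OO.
OOOOO.OO.
O.OOO.OO.
OO..OOO..
OO..OO...
O........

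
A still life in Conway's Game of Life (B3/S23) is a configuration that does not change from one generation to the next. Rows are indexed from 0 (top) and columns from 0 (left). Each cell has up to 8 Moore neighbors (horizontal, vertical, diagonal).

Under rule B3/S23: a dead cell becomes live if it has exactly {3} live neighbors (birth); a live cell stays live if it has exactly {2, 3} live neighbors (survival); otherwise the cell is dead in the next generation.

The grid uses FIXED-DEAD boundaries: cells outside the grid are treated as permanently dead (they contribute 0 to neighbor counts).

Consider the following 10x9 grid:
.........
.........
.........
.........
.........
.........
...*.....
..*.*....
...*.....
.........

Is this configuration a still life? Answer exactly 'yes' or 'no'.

Compute generation 1 and compare to generation 0 (given above):
Generation 1:
.........
.........
.........
.........
.........
.........
...*.....
..*.*....
...*.....
.........
The grids are IDENTICAL -> still life.

Answer: yes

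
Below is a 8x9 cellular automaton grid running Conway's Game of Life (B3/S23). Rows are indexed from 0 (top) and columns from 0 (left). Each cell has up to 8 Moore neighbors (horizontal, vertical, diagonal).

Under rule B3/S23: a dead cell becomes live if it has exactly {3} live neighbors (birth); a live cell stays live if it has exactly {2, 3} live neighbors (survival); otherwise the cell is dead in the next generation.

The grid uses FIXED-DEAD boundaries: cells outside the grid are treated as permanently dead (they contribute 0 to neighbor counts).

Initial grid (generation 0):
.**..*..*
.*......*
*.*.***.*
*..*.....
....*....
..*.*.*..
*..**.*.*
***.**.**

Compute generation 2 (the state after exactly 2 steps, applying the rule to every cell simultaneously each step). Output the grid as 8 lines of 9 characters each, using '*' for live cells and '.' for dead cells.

Answer: .***.....
*.....**.
*....***.
.*....*..
...***...
....*.**.
*..**...*
**...**.*

Derivation:
Simulating step by step:
Generation 0 (given above): 30 live cells
Generation 1: 30 live cells
.**......
*..**.*.*
*.****.*.
.*.*.....
....**...
....*..*.
*.....*.*
***.*****
Generation 2: 27 live cells
(generation 2 grid is the final answer)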